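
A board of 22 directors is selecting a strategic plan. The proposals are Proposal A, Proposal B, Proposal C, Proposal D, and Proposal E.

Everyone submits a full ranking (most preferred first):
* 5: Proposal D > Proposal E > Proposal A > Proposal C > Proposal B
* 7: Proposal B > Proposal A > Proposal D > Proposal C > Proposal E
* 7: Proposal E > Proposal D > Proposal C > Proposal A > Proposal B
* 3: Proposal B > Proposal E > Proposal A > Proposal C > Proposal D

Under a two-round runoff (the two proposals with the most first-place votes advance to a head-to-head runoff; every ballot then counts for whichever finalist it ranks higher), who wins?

Proposal E

Round 1 first-place votes: Proposal A 0, Proposal B 10, Proposal C 0, Proposal D 5, Proposal E 7. Proposal B and Proposal E advance.
Runoff: Proposal B is ranked above Proposal E on 10 ballots, Proposal E above Proposal B on 12.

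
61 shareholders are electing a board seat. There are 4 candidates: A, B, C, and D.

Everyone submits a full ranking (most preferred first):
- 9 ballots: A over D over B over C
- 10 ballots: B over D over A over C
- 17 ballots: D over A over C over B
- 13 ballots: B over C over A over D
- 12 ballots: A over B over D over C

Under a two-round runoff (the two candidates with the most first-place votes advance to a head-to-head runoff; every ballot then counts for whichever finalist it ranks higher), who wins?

Round 1 first-place votes: A 21, B 23, C 0, D 17. B and A advance.
Runoff: B is ranked above A on 23 ballots, A above B on 38.

A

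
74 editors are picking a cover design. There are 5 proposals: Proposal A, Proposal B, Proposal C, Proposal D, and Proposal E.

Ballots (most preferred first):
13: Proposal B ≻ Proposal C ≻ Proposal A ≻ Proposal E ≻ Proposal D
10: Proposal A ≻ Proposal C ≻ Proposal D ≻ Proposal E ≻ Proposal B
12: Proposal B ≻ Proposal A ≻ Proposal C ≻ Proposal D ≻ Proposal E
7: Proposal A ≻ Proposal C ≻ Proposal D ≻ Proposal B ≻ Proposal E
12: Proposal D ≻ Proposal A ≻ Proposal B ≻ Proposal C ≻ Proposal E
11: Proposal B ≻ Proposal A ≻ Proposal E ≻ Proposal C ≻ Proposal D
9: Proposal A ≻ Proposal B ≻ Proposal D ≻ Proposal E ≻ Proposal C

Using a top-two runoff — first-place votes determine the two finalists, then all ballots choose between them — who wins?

Round 1 first-place votes: Proposal A 26, Proposal B 36, Proposal C 0, Proposal D 12, Proposal E 0. Proposal B and Proposal A advance.
Runoff: Proposal B is ranked above Proposal A on 36 ballots, Proposal A above Proposal B on 38.

Proposal A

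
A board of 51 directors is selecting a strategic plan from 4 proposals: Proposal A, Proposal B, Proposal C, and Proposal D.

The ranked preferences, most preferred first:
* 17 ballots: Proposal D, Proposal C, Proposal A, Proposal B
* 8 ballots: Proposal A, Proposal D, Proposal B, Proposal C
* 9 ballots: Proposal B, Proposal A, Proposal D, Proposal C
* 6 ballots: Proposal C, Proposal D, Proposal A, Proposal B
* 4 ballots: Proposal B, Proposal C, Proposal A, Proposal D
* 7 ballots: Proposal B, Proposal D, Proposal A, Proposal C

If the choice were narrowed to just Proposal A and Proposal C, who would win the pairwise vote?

Proposal A is ranked above Proposal C on 24 ballots; Proposal C above Proposal A on 27.

Proposal C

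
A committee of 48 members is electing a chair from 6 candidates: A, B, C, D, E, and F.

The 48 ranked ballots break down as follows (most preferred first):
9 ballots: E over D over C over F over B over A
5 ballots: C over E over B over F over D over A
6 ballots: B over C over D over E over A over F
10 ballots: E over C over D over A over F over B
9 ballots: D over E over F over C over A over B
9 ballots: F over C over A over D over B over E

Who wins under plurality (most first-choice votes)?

First-place votes: A 0, B 6, C 5, D 9, E 19, F 9.

E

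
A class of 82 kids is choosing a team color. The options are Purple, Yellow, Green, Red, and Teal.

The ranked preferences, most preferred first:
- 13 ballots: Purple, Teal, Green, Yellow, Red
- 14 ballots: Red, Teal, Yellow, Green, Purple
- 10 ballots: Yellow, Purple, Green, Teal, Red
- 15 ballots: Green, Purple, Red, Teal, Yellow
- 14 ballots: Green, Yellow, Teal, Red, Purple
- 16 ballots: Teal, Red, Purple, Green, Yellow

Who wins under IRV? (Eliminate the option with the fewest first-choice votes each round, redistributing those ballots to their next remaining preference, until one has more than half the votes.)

Teal

Round 1: Purple 13, Yellow 10, Green 29, Red 14, Teal 16. Yellow eliminated.
Round 2: Purple 23, Green 29, Red 14, Teal 16. Red eliminated.
Round 3: Purple 23, Green 29, Teal 30. Purple eliminated.
Round 4: Green 39, Teal 43. Teal has a majority (≥42).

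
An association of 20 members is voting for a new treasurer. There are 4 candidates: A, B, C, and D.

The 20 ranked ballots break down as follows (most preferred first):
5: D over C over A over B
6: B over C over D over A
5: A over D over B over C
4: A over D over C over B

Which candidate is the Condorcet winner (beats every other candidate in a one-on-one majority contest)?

D vs A: 11–9
D vs B: 14–6
D vs C: 14–6
D beats every other candidate.

D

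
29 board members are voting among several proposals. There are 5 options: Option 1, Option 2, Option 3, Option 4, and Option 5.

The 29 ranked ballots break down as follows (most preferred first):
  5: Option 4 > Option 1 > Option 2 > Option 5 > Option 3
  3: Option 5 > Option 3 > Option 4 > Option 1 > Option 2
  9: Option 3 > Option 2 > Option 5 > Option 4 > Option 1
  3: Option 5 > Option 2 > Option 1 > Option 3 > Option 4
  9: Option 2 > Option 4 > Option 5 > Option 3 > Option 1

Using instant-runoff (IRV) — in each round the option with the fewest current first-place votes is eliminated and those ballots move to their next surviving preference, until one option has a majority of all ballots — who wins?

Option 2

Round 1: Option 1 0, Option 2 9, Option 3 9, Option 4 5, Option 5 6. Option 1 eliminated.
Round 2: Option 2 9, Option 3 9, Option 4 5, Option 5 6. Option 4 eliminated.
Round 3: Option 2 14, Option 3 9, Option 5 6. Option 5 eliminated.
Round 4: Option 2 17, Option 3 12. Option 2 has a majority (≥15).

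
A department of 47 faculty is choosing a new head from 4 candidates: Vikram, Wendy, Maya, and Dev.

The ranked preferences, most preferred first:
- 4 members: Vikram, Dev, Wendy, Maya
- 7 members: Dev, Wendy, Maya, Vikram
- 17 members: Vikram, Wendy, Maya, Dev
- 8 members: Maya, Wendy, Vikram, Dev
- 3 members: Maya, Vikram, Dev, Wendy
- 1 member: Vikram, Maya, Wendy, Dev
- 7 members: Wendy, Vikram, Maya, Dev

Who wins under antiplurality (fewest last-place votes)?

Wendy

Last-place votes: Vikram 7, Wendy 3, Maya 4, Dev 33.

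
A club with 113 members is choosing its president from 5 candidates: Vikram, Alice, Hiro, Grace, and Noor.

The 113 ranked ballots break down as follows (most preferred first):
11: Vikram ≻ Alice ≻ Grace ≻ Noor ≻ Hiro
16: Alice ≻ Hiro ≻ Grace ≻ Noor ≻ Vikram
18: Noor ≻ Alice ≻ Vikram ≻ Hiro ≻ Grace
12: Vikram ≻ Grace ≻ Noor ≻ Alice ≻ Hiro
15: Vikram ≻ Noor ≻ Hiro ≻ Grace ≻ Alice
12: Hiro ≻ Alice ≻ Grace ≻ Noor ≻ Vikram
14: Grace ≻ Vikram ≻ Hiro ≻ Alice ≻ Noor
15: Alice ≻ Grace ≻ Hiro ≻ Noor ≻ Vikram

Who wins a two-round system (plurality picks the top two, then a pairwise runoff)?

Alice

Round 1 first-place votes: Vikram 38, Alice 31, Hiro 12, Grace 14, Noor 18. Vikram and Alice advance.
Runoff: Vikram is ranked above Alice on 52 ballots, Alice above Vikram on 61.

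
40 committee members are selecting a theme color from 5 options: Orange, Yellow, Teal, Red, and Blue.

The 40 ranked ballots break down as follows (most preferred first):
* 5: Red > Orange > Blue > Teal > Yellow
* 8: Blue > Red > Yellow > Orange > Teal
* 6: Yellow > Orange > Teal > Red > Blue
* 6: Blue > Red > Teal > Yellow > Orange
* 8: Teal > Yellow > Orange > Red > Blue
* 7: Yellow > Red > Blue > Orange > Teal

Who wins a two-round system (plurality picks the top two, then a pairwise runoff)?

Round 1 first-place votes: Orange 0, Yellow 13, Teal 8, Red 5, Blue 14. Blue and Yellow advance.
Runoff: Blue is ranked above Yellow on 19 ballots, Yellow above Blue on 21.

Yellow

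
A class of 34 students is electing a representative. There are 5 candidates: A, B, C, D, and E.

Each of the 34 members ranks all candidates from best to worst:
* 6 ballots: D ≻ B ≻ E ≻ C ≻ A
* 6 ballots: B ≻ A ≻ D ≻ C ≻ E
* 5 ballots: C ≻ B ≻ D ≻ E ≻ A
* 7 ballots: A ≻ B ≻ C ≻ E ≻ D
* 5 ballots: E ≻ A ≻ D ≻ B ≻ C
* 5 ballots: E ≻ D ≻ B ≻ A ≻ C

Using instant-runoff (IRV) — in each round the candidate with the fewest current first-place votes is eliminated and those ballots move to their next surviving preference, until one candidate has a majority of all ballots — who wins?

B

Round 1: A 7, B 6, C 5, D 6, E 10. C eliminated.
Round 2: A 7, B 11, D 6, E 10. D eliminated.
Round 3: A 7, B 17, E 10. A eliminated.
Round 4: B 24, E 10. B has a majority (≥18).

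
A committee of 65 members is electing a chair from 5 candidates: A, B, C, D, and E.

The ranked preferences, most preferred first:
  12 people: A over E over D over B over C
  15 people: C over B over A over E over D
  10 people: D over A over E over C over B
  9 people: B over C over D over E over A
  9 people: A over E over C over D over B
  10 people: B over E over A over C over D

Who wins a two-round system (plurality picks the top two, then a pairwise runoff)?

B

Round 1 first-place votes: A 21, B 19, C 15, D 10, E 0. A and B advance.
Runoff: A is ranked above B on 31 ballots, B above A on 34.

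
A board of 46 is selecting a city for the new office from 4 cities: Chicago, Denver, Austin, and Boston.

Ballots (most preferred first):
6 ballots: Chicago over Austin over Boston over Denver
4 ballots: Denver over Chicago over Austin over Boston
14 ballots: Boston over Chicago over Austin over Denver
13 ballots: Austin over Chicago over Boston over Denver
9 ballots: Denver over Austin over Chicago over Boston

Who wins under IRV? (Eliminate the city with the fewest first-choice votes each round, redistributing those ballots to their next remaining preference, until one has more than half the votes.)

Round 1: Chicago 6, Denver 13, Austin 13, Boston 14. Chicago eliminated.
Round 2: Denver 13, Austin 19, Boston 14. Denver eliminated.
Round 3: Austin 32, Boston 14. Austin has a majority (≥24).

Austin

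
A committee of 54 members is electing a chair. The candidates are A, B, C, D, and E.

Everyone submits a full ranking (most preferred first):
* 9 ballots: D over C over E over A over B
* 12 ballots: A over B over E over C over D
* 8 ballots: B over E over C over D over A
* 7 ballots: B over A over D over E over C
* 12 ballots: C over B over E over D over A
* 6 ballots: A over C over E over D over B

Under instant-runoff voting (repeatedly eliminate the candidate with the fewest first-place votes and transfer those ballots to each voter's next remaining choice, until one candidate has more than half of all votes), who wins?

C

Round 1: A 18, B 15, C 12, D 9, E 0. E eliminated.
Round 2: A 18, B 15, C 12, D 9. D eliminated.
Round 3: A 18, B 15, C 21. B eliminated.
Round 4: A 25, C 29. C has a majority (≥28).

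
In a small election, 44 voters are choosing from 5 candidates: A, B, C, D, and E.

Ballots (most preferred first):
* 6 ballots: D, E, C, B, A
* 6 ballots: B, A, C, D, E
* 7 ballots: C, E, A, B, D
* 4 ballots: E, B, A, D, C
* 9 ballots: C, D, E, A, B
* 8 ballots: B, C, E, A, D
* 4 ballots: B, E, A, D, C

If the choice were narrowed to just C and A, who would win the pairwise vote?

C

C is ranked above A on 30 ballots; A above C on 14.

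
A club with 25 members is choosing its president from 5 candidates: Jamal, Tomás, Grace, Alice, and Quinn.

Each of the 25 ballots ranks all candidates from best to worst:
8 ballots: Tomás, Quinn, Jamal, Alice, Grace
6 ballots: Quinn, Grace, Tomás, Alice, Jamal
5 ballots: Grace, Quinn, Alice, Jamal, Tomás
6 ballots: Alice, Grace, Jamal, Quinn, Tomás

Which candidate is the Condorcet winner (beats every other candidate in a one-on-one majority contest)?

Quinn

Quinn vs Jamal: 19–6
Quinn vs Tomás: 17–8
Quinn vs Grace: 14–11
Quinn vs Alice: 19–6
Quinn beats every other candidate.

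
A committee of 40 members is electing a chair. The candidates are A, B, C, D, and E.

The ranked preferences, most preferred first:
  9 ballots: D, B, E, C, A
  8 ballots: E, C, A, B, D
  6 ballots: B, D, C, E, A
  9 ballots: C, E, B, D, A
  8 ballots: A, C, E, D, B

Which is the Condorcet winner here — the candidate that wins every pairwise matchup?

C

C vs A: 32–8
C vs B: 25–15
C vs D: 25–15
C vs E: 23–17
C beats every other candidate.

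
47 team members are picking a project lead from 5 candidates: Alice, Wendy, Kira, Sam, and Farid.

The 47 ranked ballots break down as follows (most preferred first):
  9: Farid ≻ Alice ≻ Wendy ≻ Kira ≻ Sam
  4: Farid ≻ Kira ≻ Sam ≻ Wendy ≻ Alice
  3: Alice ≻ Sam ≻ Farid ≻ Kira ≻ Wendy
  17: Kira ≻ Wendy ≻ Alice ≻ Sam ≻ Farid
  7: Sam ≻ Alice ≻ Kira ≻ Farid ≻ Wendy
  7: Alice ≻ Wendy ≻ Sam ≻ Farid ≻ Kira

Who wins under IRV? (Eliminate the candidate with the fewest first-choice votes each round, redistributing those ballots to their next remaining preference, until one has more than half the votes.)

Alice

Round 1: Alice 10, Wendy 0, Kira 17, Sam 7, Farid 13. Wendy eliminated.
Round 2: Alice 10, Kira 17, Sam 7, Farid 13. Sam eliminated.
Round 3: Alice 17, Kira 17, Farid 13. Farid eliminated.
Round 4: Alice 26, Kira 21. Alice has a majority (≥24).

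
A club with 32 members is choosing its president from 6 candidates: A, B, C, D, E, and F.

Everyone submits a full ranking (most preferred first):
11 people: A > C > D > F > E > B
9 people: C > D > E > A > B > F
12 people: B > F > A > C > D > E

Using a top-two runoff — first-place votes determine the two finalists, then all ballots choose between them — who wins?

Round 1 first-place votes: A 11, B 12, C 9, D 0, E 0, F 0. B and A advance.
Runoff: B is ranked above A on 12 ballots, A above B on 20.

A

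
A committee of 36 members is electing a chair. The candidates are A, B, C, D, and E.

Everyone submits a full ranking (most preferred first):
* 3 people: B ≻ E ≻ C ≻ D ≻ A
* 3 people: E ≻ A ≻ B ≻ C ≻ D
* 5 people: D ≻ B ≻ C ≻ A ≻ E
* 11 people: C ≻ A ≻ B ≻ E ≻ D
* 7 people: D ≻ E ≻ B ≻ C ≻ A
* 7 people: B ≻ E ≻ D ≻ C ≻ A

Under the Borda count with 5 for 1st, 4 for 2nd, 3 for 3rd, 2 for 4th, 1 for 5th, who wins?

B

A: 3×1 + 3×4 + 5×2 + 11×4 + 7×1 + 7×1 = 83
B: 3×5 + 3×3 + 5×4 + 11×3 + 7×3 + 7×5 = 133
C: 3×3 + 3×2 + 5×3 + 11×5 + 7×2 + 7×2 = 113
D: 3×2 + 3×1 + 5×5 + 11×1 + 7×5 + 7×3 = 101
E: 3×4 + 3×5 + 5×1 + 11×2 + 7×4 + 7×4 = 110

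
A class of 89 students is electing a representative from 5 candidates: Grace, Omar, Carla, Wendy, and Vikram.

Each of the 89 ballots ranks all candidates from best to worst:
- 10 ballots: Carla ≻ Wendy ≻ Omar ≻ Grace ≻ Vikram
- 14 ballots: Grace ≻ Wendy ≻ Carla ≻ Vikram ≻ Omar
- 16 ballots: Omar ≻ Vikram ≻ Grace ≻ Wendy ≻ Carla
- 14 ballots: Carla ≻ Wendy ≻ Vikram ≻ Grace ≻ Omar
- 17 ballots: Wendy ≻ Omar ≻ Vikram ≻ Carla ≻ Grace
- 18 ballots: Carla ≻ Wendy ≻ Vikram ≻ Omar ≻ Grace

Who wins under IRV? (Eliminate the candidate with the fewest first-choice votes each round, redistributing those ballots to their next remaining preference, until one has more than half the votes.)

Round 1: Grace 14, Omar 16, Carla 42, Wendy 17, Vikram 0. Vikram eliminated.
Round 2: Grace 14, Omar 16, Carla 42, Wendy 17. Grace eliminated.
Round 3: Omar 16, Carla 42, Wendy 31. Omar eliminated.
Round 4: Carla 42, Wendy 47. Wendy has a majority (≥45).

Wendy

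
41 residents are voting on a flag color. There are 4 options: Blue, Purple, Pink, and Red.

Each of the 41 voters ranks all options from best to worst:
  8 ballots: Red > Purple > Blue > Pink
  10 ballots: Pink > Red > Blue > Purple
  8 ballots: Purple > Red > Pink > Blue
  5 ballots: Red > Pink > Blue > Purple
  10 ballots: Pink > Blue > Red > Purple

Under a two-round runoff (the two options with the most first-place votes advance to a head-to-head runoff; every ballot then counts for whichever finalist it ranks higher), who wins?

Round 1 first-place votes: Blue 0, Purple 8, Pink 20, Red 13. Pink and Red advance.
Runoff: Pink is ranked above Red on 20 ballots, Red above Pink on 21.

Red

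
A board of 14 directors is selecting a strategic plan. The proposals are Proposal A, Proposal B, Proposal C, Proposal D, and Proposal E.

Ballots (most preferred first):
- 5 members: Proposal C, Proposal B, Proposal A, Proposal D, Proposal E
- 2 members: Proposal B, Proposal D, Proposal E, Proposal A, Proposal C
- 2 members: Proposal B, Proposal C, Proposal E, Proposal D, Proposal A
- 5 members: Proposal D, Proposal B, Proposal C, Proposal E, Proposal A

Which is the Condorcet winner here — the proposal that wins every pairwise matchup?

Proposal B

Proposal B vs Proposal A: 14–0
Proposal B vs Proposal C: 9–5
Proposal B vs Proposal D: 9–5
Proposal B vs Proposal E: 14–0
Proposal B beats every other proposal.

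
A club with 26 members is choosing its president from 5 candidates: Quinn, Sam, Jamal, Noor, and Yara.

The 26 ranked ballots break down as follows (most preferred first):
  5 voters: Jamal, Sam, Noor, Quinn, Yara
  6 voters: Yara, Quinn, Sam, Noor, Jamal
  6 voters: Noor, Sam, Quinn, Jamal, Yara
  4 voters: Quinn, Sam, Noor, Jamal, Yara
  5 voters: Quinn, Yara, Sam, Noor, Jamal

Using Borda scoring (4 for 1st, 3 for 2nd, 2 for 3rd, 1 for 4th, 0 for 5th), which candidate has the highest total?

Quinn

Quinn: 5×1 + 6×3 + 6×2 + 4×4 + 5×4 = 71
Sam: 5×3 + 6×2 + 6×3 + 4×3 + 5×2 = 67
Jamal: 5×4 + 6×0 + 6×1 + 4×1 + 5×0 = 30
Noor: 5×2 + 6×1 + 6×4 + 4×2 + 5×1 = 53
Yara: 5×0 + 6×4 + 6×0 + 4×0 + 5×3 = 39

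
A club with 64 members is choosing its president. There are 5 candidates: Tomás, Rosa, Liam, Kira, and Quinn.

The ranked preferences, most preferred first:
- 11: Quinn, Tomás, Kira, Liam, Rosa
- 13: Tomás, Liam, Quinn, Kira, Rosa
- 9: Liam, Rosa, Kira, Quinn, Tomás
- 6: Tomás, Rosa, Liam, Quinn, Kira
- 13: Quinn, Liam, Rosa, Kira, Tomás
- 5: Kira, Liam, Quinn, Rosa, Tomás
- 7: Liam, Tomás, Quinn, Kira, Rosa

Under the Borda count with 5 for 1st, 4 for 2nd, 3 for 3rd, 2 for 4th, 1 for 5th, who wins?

Tomás: 11×4 + 13×5 + 9×1 + 6×5 + 13×1 + 5×1 + 7×4 = 194
Rosa: 11×1 + 13×1 + 9×4 + 6×4 + 13×3 + 5×2 + 7×1 = 140
Liam: 11×2 + 13×4 + 9×5 + 6×3 + 13×4 + 5×4 + 7×5 = 244
Kira: 11×3 + 13×2 + 9×3 + 6×1 + 13×2 + 5×5 + 7×2 = 157
Quinn: 11×5 + 13×3 + 9×2 + 6×2 + 13×5 + 5×3 + 7×3 = 225

Liam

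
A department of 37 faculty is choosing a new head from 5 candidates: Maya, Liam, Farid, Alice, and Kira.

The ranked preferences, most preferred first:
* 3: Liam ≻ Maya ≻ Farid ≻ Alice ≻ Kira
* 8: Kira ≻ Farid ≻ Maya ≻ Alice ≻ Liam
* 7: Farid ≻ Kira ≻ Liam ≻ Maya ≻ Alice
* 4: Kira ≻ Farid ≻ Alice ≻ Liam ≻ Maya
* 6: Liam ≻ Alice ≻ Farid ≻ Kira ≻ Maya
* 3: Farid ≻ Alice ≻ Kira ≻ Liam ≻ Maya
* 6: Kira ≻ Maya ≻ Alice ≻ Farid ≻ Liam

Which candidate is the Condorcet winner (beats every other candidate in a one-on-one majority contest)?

Farid

Farid vs Maya: 28–9
Farid vs Liam: 28–9
Farid vs Alice: 25–12
Farid vs Kira: 19–18
Farid beats every other candidate.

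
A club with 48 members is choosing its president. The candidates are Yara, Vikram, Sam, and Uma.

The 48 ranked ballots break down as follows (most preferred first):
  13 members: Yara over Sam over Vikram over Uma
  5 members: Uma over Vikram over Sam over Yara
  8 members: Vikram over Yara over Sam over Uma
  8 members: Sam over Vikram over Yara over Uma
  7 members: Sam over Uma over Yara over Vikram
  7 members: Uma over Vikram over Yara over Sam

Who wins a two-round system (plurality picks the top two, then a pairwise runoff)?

Yara

Round 1 first-place votes: Yara 13, Vikram 8, Sam 15, Uma 12. Sam and Yara advance.
Runoff: Sam is ranked above Yara on 20 ballots, Yara above Sam on 28.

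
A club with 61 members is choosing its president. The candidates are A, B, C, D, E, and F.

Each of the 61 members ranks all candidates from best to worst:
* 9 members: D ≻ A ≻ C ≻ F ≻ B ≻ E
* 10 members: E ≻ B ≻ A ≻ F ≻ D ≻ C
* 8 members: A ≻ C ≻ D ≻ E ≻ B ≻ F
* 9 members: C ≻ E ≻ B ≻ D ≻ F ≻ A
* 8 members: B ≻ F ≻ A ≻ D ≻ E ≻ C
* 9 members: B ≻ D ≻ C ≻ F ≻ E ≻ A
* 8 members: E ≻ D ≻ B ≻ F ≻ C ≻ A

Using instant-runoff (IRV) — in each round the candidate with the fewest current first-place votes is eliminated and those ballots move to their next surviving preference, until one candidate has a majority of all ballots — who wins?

C

Round 1: A 8, B 17, C 9, D 9, E 18, F 0. F eliminated.
Round 2: A 8, B 17, C 9, D 9, E 18. A eliminated.
Round 3: B 17, C 17, D 9, E 18. D eliminated.
Round 4: B 17, C 26, E 18. B eliminated.
Round 5: C 35, E 26. C has a majority (≥31).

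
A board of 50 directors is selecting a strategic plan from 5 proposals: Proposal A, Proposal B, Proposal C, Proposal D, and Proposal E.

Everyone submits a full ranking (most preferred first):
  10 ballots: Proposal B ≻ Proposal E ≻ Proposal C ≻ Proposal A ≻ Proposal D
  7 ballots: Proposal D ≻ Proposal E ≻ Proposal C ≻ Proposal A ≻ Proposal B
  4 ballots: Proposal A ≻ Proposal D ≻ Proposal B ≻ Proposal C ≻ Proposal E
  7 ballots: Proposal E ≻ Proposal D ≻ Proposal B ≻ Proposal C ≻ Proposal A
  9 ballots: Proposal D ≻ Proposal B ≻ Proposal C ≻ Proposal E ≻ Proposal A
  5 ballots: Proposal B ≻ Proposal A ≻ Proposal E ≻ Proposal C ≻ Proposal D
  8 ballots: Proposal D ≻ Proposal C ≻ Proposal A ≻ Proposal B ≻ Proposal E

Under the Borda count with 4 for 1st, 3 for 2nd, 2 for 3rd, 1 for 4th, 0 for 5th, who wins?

Proposal D

Proposal A: 10×1 + 7×1 + 4×4 + 7×0 + 9×0 + 5×3 + 8×2 = 64
Proposal B: 10×4 + 7×0 + 4×2 + 7×2 + 9×3 + 5×4 + 8×1 = 117
Proposal C: 10×2 + 7×2 + 4×1 + 7×1 + 9×2 + 5×1 + 8×3 = 92
Proposal D: 10×0 + 7×4 + 4×3 + 7×3 + 9×4 + 5×0 + 8×4 = 129
Proposal E: 10×3 + 7×3 + 4×0 + 7×4 + 9×1 + 5×2 + 8×0 = 98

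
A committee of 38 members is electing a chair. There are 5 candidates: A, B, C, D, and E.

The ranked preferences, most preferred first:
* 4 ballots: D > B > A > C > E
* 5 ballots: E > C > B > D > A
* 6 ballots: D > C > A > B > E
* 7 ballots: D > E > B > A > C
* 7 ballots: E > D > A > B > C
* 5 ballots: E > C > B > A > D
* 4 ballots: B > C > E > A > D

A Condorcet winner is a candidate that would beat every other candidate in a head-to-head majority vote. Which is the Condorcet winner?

E vs A: 28–10
E vs B: 24–14
E vs C: 24–14
E vs D: 21–17
E beats every other candidate.

E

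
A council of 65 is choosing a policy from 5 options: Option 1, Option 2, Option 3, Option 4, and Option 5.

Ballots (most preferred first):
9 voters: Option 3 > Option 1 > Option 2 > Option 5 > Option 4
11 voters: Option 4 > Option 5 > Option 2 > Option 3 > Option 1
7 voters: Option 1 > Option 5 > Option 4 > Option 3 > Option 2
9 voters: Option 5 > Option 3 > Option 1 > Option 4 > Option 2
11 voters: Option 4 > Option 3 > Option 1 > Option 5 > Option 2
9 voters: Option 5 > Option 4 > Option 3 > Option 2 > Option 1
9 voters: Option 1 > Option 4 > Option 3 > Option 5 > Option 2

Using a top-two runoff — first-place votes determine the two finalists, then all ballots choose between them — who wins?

Option 5

Round 1 first-place votes: Option 1 16, Option 2 0, Option 3 9, Option 4 22, Option 5 18. Option 4 and Option 5 advance.
Runoff: Option 4 is ranked above Option 5 on 31 ballots, Option 5 above Option 4 on 34.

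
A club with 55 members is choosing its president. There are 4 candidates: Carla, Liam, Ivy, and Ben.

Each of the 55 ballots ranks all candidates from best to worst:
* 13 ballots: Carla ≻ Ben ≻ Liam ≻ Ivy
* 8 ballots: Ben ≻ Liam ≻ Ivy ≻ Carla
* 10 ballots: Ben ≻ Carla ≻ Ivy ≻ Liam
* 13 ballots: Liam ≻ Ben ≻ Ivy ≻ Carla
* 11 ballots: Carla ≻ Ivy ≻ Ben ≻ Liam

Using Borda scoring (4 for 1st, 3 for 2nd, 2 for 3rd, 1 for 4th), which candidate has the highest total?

Carla: 13×4 + 8×1 + 10×3 + 13×1 + 11×4 = 147
Liam: 13×2 + 8×3 + 10×1 + 13×4 + 11×1 = 123
Ivy: 13×1 + 8×2 + 10×2 + 13×2 + 11×3 = 108
Ben: 13×3 + 8×4 + 10×4 + 13×3 + 11×2 = 172

Ben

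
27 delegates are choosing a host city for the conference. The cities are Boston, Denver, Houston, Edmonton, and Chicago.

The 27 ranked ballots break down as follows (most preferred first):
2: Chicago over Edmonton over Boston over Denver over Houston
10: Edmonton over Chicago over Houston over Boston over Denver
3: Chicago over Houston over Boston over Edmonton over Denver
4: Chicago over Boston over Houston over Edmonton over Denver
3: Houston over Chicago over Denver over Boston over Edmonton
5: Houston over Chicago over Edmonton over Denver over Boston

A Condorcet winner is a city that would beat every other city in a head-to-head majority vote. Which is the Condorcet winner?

Chicago vs Boston: 27–0
Chicago vs Denver: 27–0
Chicago vs Houston: 19–8
Chicago vs Edmonton: 17–10
Chicago beats every other city.

Chicago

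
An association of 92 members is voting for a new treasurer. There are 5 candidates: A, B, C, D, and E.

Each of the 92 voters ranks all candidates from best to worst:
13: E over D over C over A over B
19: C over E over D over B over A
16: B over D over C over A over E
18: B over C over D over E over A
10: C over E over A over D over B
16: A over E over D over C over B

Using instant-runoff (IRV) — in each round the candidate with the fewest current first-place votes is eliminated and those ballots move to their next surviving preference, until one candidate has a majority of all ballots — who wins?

Round 1: A 16, B 34, C 29, D 0, E 13. D eliminated.
Round 2: A 16, B 34, C 29, E 13. E eliminated.
Round 3: A 16, B 34, C 42. A eliminated.
Round 4: B 34, C 58. C has a majority (≥47).

C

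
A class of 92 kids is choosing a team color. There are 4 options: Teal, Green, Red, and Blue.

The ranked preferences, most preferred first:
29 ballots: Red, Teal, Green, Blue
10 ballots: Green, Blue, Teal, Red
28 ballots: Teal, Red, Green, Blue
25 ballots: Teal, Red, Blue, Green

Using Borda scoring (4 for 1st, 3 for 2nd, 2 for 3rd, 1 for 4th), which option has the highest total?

Teal: 29×3 + 10×2 + 28×4 + 25×4 = 319
Green: 29×2 + 10×4 + 28×2 + 25×1 = 179
Red: 29×4 + 10×1 + 28×3 + 25×3 = 285
Blue: 29×1 + 10×3 + 28×1 + 25×2 = 137

Teal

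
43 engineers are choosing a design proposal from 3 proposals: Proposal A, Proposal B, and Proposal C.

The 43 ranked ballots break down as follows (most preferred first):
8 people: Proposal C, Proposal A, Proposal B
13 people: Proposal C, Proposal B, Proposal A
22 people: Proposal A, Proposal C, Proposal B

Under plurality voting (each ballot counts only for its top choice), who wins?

First-place votes: Proposal A 22, Proposal B 0, Proposal C 21.

Proposal A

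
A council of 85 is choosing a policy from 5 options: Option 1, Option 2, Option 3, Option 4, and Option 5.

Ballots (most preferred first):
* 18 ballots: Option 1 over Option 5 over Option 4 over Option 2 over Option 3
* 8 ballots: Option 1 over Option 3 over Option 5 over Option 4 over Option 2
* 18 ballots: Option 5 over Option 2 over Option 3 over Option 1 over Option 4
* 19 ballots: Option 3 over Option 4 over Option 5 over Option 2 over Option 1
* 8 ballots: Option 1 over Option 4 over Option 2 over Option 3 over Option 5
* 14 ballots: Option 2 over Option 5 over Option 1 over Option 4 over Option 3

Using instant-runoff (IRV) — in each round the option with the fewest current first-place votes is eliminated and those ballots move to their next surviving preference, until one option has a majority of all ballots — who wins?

Round 1: Option 1 34, Option 2 14, Option 3 19, Option 4 0, Option 5 18. Option 4 eliminated.
Round 2: Option 1 34, Option 2 14, Option 3 19, Option 5 18. Option 2 eliminated.
Round 3: Option 1 34, Option 3 19, Option 5 32. Option 3 eliminated.
Round 4: Option 1 34, Option 5 51. Option 5 has a majority (≥43).

Option 5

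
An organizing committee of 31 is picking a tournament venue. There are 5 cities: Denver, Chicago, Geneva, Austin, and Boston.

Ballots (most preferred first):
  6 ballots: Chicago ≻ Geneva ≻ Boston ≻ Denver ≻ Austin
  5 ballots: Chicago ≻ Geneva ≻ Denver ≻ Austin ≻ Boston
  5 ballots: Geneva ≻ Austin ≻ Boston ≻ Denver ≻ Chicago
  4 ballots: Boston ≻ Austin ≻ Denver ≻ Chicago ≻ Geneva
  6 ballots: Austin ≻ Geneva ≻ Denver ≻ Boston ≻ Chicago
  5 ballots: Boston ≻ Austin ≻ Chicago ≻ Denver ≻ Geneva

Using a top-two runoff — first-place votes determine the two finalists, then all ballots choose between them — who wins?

Round 1 first-place votes: Denver 0, Chicago 11, Geneva 5, Austin 6, Boston 9. Chicago and Boston advance.
Runoff: Chicago is ranked above Boston on 11 ballots, Boston above Chicago on 20.

Boston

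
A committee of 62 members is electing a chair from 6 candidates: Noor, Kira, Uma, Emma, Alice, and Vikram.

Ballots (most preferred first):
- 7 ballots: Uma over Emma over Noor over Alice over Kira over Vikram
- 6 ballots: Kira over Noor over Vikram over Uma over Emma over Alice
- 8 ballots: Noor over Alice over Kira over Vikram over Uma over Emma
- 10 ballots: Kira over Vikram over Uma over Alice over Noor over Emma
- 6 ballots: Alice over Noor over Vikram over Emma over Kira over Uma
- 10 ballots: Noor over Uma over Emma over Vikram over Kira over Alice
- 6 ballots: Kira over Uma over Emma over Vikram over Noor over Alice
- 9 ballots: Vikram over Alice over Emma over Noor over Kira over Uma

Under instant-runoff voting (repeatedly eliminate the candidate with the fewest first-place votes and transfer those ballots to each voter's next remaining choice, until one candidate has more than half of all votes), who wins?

Round 1: Noor 18, Kira 22, Uma 7, Emma 0, Alice 6, Vikram 9. Emma eliminated.
Round 2: Noor 18, Kira 22, Uma 7, Alice 6, Vikram 9. Alice eliminated.
Round 3: Noor 24, Kira 22, Uma 7, Vikram 9. Uma eliminated.
Round 4: Noor 31, Kira 22, Vikram 9. Vikram eliminated.
Round 5: Noor 40, Kira 22. Noor has a majority (≥32).

Noor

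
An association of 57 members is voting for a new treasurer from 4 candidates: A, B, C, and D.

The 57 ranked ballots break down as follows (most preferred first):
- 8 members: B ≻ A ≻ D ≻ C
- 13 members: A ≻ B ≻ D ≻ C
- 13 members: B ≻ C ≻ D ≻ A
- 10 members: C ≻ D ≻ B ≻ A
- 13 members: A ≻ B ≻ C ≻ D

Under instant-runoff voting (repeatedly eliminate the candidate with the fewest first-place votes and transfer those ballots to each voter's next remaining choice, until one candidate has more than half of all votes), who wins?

Round 1: A 26, B 21, C 10, D 0. D eliminated.
Round 2: A 26, B 21, C 10. C eliminated.
Round 3: A 26, B 31. B has a majority (≥29).

B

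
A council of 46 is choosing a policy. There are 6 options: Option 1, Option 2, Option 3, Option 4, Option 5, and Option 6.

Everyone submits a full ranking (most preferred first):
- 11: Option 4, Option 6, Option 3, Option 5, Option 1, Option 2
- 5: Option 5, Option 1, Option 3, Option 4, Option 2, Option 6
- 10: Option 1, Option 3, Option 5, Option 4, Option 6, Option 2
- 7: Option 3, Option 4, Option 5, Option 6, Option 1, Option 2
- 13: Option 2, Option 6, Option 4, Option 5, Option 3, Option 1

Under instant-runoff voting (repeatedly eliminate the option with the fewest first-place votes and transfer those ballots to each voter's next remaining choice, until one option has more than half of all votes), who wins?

Round 1: Option 1 10, Option 2 13, Option 3 7, Option 4 11, Option 5 5, Option 6 0. Option 6 eliminated.
Round 2: Option 1 10, Option 2 13, Option 3 7, Option 4 11, Option 5 5. Option 5 eliminated.
Round 3: Option 1 15, Option 2 13, Option 3 7, Option 4 11. Option 3 eliminated.
Round 4: Option 1 15, Option 2 13, Option 4 18. Option 2 eliminated.
Round 5: Option 1 15, Option 4 31. Option 4 has a majority (≥24).

Option 4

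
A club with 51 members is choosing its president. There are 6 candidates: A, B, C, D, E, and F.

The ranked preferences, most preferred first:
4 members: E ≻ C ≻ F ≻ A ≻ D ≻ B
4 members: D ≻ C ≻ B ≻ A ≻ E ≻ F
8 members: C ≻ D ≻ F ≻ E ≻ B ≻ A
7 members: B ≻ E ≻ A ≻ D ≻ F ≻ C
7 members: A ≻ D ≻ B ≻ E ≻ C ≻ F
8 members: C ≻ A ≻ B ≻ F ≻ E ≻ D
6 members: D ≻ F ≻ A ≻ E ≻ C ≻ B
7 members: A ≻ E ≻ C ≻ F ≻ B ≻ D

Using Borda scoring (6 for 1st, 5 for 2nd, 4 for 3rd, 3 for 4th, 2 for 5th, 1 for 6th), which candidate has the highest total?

A: 4×3 + 4×3 + 8×1 + 7×4 + 7×6 + 8×5 + 6×4 + 7×6 = 208
B: 4×1 + 4×4 + 8×2 + 7×6 + 7×4 + 8×4 + 6×1 + 7×2 = 158
C: 4×5 + 4×5 + 8×6 + 7×1 + 7×2 + 8×6 + 6×2 + 7×4 = 197
D: 4×2 + 4×6 + 8×5 + 7×3 + 7×5 + 8×1 + 6×6 + 7×1 = 179
E: 4×6 + 4×2 + 8×3 + 7×5 + 7×3 + 8×2 + 6×3 + 7×5 = 181
F: 4×4 + 4×1 + 8×4 + 7×2 + 7×1 + 8×3 + 6×5 + 7×3 = 148

A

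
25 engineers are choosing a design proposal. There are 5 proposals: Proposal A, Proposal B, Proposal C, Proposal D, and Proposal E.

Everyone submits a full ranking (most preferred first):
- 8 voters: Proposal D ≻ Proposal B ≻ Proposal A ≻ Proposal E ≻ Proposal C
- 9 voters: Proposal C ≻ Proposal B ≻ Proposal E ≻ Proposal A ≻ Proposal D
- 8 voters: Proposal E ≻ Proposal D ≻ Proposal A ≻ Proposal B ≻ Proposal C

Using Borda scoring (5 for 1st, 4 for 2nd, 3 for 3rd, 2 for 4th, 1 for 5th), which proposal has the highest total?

Proposal B

Proposal A: 8×3 + 9×2 + 8×3 = 66
Proposal B: 8×4 + 9×4 + 8×2 = 84
Proposal C: 8×1 + 9×5 + 8×1 = 61
Proposal D: 8×5 + 9×1 + 8×4 = 81
Proposal E: 8×2 + 9×3 + 8×5 = 83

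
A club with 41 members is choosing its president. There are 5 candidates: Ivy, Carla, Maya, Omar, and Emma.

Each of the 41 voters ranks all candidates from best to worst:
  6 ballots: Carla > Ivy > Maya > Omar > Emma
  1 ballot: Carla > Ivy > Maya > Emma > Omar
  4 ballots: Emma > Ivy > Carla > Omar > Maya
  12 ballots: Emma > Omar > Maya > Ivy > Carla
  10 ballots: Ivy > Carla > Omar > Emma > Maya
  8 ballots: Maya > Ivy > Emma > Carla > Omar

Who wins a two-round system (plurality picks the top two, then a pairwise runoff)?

Round 1 first-place votes: Ivy 10, Carla 7, Maya 8, Omar 0, Emma 16. Emma and Ivy advance.
Runoff: Emma is ranked above Ivy on 16 ballots, Ivy above Emma on 25.

Ivy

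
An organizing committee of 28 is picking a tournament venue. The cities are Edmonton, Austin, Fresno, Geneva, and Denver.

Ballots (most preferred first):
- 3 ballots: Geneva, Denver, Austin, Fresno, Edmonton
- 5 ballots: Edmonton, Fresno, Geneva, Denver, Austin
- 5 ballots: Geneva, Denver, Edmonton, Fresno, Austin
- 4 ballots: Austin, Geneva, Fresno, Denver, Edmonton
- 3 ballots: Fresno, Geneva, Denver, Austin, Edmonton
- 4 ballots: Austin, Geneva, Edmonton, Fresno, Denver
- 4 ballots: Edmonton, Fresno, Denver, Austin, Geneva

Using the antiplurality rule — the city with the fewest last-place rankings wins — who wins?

Last-place votes: Edmonton 10, Austin 10, Fresno 0, Geneva 4, Denver 4.

Fresno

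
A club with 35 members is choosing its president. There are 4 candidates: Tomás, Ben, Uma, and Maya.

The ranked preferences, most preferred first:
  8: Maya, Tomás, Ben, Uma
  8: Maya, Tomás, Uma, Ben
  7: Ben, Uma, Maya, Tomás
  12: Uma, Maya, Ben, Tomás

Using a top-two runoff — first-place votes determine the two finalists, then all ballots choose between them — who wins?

Round 1 first-place votes: Tomás 0, Ben 7, Uma 12, Maya 16. Maya and Uma advance.
Runoff: Maya is ranked above Uma on 16 ballots, Uma above Maya on 19.

Uma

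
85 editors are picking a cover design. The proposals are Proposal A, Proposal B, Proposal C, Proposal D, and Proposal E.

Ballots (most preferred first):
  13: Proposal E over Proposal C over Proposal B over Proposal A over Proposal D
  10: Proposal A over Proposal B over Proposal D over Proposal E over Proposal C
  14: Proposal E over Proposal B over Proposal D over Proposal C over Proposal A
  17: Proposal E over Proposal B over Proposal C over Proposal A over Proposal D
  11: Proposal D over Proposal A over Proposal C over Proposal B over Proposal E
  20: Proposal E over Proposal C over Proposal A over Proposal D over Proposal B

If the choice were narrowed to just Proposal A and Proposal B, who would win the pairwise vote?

Proposal A is ranked above Proposal B on 41 ballots; Proposal B above Proposal A on 44.

Proposal B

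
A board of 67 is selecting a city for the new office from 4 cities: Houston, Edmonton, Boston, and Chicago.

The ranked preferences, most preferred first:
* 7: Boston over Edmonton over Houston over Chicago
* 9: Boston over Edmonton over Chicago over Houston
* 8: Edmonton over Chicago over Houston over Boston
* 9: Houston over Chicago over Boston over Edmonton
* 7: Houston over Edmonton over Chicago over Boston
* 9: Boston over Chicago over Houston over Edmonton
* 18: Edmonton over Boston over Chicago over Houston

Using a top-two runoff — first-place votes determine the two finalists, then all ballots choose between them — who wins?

Boston

Round 1 first-place votes: Houston 16, Edmonton 26, Boston 25, Chicago 0. Edmonton and Boston advance.
Runoff: Edmonton is ranked above Boston on 33 ballots, Boston above Edmonton on 34.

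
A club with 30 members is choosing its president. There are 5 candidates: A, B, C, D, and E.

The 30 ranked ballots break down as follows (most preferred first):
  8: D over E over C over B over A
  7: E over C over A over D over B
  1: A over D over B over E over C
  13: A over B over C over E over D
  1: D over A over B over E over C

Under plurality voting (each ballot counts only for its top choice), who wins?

A

First-place votes: A 14, B 0, C 0, D 9, E 7.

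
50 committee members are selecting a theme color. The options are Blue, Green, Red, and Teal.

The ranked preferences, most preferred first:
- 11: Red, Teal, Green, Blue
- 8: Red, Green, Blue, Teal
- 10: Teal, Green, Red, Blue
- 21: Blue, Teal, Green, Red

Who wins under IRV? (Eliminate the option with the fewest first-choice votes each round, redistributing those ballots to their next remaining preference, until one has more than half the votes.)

Red

Round 1: Blue 21, Green 0, Red 19, Teal 10. Green eliminated.
Round 2: Blue 21, Red 19, Teal 10. Teal eliminated.
Round 3: Blue 21, Red 29. Red has a majority (≥26).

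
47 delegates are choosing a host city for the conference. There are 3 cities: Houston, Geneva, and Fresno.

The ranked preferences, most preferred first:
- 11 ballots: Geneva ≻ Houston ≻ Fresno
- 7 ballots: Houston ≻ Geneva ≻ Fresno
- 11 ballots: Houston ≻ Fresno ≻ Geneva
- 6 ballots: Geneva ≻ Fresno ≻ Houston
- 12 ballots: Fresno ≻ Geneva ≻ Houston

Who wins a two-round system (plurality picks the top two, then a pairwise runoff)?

Geneva

Round 1 first-place votes: Houston 18, Geneva 17, Fresno 12. Houston and Geneva advance.
Runoff: Houston is ranked above Geneva on 18 ballots, Geneva above Houston on 29.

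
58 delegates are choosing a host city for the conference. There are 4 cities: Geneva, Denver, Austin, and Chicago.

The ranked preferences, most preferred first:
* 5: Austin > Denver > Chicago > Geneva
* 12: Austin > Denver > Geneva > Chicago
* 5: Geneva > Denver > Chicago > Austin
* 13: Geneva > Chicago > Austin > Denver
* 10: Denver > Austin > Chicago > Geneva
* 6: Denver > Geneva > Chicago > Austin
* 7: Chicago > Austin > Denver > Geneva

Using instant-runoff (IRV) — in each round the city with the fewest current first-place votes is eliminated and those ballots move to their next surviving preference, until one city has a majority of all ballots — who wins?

Round 1: Geneva 18, Denver 16, Austin 17, Chicago 7. Chicago eliminated.
Round 2: Geneva 18, Denver 16, Austin 24. Denver eliminated.
Round 3: Geneva 24, Austin 34. Austin has a majority (≥30).

Austin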